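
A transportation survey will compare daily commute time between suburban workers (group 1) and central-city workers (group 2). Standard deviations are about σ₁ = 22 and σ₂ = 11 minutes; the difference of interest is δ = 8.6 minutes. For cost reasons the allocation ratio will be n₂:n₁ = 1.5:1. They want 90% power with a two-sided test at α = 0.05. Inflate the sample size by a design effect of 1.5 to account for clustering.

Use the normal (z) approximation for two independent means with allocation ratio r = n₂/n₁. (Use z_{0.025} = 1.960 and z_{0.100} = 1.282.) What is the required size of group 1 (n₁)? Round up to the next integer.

n₁ = (z_{α/2} + z_β)² · (σ₁² + σ₂²/r) / δ²
   = (1.960 + 1.282)² · (22² + 11²/1.5) / 8.6²
   = 10.5106 · (484 + 80.6667) / 73.96
   = 10.5106 · 564.6667 / 73.96
   = 80.25
Design effect: 1.5 × 80.25 = 120.37.
Round up → n₁ = 121; n₂ = r·n₁ = 1.5 × 121 = 182.

n₁ = 121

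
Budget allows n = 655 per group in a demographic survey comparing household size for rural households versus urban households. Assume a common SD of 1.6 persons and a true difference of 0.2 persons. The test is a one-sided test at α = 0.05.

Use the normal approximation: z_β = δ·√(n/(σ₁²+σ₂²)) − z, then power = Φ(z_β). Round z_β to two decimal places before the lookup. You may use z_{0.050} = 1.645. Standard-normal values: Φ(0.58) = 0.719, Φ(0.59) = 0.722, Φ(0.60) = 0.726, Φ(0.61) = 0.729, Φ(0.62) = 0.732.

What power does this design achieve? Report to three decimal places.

z_β = δ·√(n/(σ₁²+σ₂²)) − z_α
    = 0.2 · √(655/5.12) − 1.645
    = 0.2 · 11.31060 − 1.645
    = 2.2621 − 1.645 = 0.6171 → 0.62
Power = Φ(0.62) = 0.732.

Power ≈ 0.732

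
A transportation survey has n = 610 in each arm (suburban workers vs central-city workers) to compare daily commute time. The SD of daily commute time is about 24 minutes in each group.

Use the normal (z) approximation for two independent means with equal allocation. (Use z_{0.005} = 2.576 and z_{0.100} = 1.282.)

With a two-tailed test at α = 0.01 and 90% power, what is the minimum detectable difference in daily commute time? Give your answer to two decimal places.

Minimum detectable difference ≈ 5.30 minutes

δ = (z_{α/2} + z_β) · √((σ₁²+σ₂²)/n)
  = (2.576 + 1.282) · √(1152/610)
  = 3.858 · √1.8885
  = 3.858 · 1.3742
  = 5.3018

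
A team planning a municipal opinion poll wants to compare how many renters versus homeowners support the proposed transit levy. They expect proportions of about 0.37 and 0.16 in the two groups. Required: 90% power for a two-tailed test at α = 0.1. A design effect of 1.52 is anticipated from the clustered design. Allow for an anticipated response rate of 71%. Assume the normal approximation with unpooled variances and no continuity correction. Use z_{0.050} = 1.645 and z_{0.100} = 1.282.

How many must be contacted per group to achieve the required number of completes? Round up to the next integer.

n = 153 per group

n = (z_{α/2} + z_β)² · [p₁(1−p₁) + p₂(1−p₂)] / (p₁ − p₂)²
  = (1.645 + 1.282)² · (0.37·0.63 + 0.16·0.84) / (0.21)²
  = (2.927)² · (0.2331 + 0.1344) / 0.0441
  = 8.5673 · 0.3675 / 0.0441
  = 71.39
Design effect: 1.52 × 71.39 = 108.52.
Adjust for 71% response: 108.52 / 0.71 = 152.84.
Round up → n = 153 per group.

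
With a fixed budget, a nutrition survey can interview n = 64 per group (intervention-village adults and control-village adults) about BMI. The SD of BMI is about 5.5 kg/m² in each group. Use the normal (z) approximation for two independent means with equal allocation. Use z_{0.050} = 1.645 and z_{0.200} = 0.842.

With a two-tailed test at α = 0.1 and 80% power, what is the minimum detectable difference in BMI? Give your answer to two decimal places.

δ = (z_{α/2} + z_β) · √((σ₁²+σ₂²)/n)
  = (1.645 + 0.842) · √(60.5/64)
  = 2.487 · √0.94531
  = 2.487 · 0.9723
  = 2.4180

Minimum detectable difference ≈ 2.42 kg/m²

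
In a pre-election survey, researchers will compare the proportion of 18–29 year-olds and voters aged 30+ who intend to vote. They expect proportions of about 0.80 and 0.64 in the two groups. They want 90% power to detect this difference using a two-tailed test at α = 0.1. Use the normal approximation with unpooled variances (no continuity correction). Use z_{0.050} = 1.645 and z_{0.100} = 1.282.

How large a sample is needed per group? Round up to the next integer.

n = 131 per group

n = (z_{α/2} + z_β)² · [p₁(1−p₁) + p₂(1−p₂)] / (p₁ − p₂)²
  = (1.645 + 1.282)² · (0.80·0.20 + 0.64·0.36) / (0.16)²
  = (2.927)² · (0.1600 + 0.2304) / 0.0256
  = 8.5673 · 0.3904 / 0.0256
  = 130.65
Round up → n = 131 per group.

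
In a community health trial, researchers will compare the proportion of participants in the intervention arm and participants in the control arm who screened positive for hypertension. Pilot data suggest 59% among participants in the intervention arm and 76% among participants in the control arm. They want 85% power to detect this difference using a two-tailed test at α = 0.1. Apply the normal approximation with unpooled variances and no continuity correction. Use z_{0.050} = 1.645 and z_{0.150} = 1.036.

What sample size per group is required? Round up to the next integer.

n = 106 per group

n = (z_{α/2} + z_β)² · [p₁(1−p₁) + p₂(1−p₂)] / (p₁ − p₂)²
  = (1.645 + 1.036)² · (0.59·0.41 + 0.76·0.24) / (-0.17)²
  = (2.681)² · (0.2419 + 0.1824) / 0.0289
  = 7.1878 · 0.4243 / 0.0289
  = 105.53
Round up → n = 106 per group.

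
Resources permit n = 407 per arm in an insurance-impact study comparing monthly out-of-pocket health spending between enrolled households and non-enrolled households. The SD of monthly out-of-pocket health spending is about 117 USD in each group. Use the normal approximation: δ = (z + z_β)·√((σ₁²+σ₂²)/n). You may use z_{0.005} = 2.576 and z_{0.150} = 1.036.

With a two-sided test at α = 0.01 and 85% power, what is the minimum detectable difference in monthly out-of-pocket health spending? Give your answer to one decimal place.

δ = (z_{α/2} + z_β) · √((σ₁²+σ₂²)/n)
  = (2.576 + 1.036) · √(27378/407)
  = 3.612 · √67.2678
  = 3.612 · 8.2017
  = 29.6245

Minimum detectable difference ≈ 29.6 USD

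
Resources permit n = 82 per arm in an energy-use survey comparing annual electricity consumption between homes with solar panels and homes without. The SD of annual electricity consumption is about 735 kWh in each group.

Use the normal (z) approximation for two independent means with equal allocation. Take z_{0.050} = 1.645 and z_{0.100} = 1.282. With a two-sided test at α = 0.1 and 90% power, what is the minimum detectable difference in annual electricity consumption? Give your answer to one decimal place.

Minimum detectable difference ≈ 336.0 kWh

δ = (z_{α/2} + z_β) · √((σ₁²+σ₂²)/n)
  = (1.645 + 1.282) · √(1080450/82)
  = 2.927 · √13176.2
  = 2.927 · 114.7877
  = 335.9836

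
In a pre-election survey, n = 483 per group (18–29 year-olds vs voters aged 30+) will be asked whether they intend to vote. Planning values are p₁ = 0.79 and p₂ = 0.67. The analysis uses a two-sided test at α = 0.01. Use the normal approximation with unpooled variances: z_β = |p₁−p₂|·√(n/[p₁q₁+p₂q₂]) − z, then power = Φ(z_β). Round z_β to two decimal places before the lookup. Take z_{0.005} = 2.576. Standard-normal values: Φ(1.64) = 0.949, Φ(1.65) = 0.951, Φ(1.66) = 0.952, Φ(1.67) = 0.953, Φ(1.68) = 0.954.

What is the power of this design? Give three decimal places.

Power ≈ 0.952

z_β = |p₁−p₂|·√(n/[p₁q₁+p₂q₂]) − z_{α/2}
    = 0.12 · √(483/0.3870) − 2.576
    = 0.12 · 35.3279 − 2.576
    = 4.2394 − 2.576 = 1.6634 → 1.66
Power = Φ(1.66) = 0.952.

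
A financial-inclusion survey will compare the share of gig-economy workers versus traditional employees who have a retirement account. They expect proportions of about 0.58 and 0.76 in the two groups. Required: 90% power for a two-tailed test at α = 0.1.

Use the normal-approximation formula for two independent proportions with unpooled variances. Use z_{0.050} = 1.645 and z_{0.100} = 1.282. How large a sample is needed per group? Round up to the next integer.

n = (z_{α/2} + z_β)² · [p₁(1−p₁) + p₂(1−p₂)] / (p₁ − p₂)²
  = (1.645 + 1.282)² · (0.58·0.42 + 0.76·0.24) / (-0.18)²
  = (2.927)² · (0.2436 + 0.1824) / 0.0324
  = 8.5673 · 0.4260 / 0.0324
  = 112.64
Round up → n = 113 per group.

n = 113 per group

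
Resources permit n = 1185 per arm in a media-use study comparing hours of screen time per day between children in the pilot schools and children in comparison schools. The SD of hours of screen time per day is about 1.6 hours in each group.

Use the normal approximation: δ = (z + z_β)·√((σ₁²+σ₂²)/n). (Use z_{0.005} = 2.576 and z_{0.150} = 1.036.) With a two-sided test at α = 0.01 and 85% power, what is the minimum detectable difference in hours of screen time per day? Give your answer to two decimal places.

Minimum detectable difference ≈ 0.24 hours

δ = (z_{α/2} + z_β) · √((σ₁²+σ₂²)/n)
  = (2.576 + 1.036) · √(5.12/1185)
  = 3.612 · √0.00432
  = 3.612 · 0.0657
  = 0.2374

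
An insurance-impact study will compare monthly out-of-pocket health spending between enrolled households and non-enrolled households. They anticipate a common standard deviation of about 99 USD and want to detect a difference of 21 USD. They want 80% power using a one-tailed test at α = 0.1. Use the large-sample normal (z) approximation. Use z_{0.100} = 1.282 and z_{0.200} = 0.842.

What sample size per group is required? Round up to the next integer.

n = 201 per group

n = (z_α + z_β)² · (σ₁² + σ₂²) / δ²
  = (1.282 + 0.842)² · (2·99² = 19602) / 21²
  = 4.5114 · 19602 / 441
  = 200.53
Round up → n = 201 per group.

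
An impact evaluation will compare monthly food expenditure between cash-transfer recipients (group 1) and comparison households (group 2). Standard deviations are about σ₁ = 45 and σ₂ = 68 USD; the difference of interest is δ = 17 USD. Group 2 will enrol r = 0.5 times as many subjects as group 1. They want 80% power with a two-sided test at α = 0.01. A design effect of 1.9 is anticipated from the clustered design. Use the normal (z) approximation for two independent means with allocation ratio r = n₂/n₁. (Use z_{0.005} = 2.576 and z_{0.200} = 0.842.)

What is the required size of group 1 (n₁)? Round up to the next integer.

n₁ = (z_{α/2} + z_β)² · (σ₁² + σ₂²/r) / δ²
   = (2.576 + 0.842)² · (45² + 68²/0.5) / 17²
   = 11.6827 · (2025 + 9248) / 289
   = 11.6827 · 11273 / 289
   = 455.71
Design effect: 1.9 × 455.71 = 865.84.
Round up → n₁ = 866; n₂ = r·n₁ = 0.5 × 866 = 433.

n₁ = 866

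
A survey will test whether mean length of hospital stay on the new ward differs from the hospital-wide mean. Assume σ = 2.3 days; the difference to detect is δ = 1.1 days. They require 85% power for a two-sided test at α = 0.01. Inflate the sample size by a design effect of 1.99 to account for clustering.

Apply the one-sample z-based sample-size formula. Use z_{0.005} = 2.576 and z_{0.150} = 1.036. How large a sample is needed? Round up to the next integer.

n = 114

n = (z_{α/2} + z_β)² · σ² / δ²
  = (2.576 + 1.036)² · 2.3² / 1.1²
  = 13.0465 · 5.29 / 1.21
  = 57.04
Design effect: 1.99 × 57.04 = 113.51.
Round up → n = 114.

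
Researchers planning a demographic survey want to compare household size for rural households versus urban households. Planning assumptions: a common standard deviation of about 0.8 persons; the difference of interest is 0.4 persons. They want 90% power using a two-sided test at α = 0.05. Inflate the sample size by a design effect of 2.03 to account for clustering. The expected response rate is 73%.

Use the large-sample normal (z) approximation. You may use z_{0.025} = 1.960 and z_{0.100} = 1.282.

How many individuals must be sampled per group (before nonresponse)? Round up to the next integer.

n = (z_{α/2} + z_β)² · (σ₁² + σ₂²) / δ²
  = (1.960 + 1.282)² · (2·0.8² = 1.28) / 0.4²
  = 10.5106 · 1.28 / 0.16
  = 84.08
Design effect: 2.03 × 84.08 = 170.69.
Adjust for 73% response: 170.69 / 0.73 = 233.82.
Round up → n = 234 per group.

n = 234 per group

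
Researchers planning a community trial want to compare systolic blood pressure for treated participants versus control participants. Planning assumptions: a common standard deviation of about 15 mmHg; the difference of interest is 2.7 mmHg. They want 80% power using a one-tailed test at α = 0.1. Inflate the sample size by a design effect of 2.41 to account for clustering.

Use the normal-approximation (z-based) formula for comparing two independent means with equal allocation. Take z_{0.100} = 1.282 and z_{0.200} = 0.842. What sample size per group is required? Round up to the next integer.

n = (z_α + z_β)² · (σ₁² + σ₂²) / δ²
  = (1.282 + 0.842)² · (2·15² = 450) / 2.7²
  = 4.5114 · 450 / 7.29
  = 278.48
Design effect: 2.41 × 278.48 = 671.14.
Round up → n = 672 per group.

n = 672 per group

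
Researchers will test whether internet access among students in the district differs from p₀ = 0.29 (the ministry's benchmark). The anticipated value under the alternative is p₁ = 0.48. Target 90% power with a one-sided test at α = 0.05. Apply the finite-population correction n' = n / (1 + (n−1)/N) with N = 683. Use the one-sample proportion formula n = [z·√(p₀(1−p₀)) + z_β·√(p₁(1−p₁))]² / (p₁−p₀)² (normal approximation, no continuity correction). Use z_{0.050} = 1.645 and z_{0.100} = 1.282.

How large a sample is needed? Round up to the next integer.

n = 50

n = [z_α·√(p₀q₀) + z_β·√(p₁q₁)]² / (p₁ − p₀)²
  = [1.645·√(0.29·0.71) + 1.282·√(0.48·0.52)]² / (0.19)²
  = [1.645·0.4538 + 1.282·0.4996]² / 0.0361
  = [1.3869]² / 0.0361
  = 53.28
Finite-population correction (N = 683): 53.28 / (1 + (53.28 − 1)/683) = 49.50.
Round up → n = 50.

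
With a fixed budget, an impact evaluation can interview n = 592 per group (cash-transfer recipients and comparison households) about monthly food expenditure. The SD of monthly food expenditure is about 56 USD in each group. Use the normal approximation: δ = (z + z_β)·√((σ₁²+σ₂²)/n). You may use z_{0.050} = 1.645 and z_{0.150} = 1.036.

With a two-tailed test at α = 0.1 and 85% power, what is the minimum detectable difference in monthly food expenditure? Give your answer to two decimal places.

δ = (z_{α/2} + z_β) · √((σ₁²+σ₂²)/n)
  = (1.645 + 1.036) · √(6272/592)
  = 2.681 · √10.5946
  = 2.681 · 3.2549
  = 8.7265

Minimum detectable difference ≈ 8.73 USD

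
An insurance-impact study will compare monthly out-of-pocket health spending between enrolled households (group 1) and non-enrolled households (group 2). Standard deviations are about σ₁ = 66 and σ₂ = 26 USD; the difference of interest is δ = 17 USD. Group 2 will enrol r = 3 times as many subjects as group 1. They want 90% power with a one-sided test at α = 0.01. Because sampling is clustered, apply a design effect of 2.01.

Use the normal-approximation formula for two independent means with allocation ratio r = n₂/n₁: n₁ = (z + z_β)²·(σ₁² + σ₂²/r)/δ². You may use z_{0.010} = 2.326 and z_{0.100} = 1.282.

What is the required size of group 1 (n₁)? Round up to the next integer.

n₁ = (z_α + z_β)² · (σ₁² + σ₂²/r) / δ²
   = (2.326 + 1.282)² · (66² + 26²/3) / 17²
   = 13.0177 · (4356 + 225.3333) / 289
   = 13.0177 · 4581.3 / 289
   = 206.36
Design effect: 2.01 × 206.36 = 414.79.
Round up → n₁ = 415; n₂ = r·n₁ = 3 × 415 = 1245.

n₁ = 415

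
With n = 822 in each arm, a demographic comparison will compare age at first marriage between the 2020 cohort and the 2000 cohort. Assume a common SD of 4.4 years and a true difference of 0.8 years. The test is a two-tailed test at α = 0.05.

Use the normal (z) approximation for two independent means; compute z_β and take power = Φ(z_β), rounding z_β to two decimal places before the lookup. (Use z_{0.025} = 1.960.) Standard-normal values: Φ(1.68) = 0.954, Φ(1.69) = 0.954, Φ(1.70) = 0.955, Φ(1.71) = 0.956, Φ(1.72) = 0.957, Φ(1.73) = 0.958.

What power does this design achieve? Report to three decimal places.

Power ≈ 0.958

z_β = δ·√(n/(σ₁²+σ₂²)) − z_{α/2}
    = 0.8 · √(822/38.72) − 1.960
    = 0.8 · 4.60753 − 1.960
    = 3.6860 − 1.960 = 1.7260 → 1.73
Power = Φ(1.73) = 0.958.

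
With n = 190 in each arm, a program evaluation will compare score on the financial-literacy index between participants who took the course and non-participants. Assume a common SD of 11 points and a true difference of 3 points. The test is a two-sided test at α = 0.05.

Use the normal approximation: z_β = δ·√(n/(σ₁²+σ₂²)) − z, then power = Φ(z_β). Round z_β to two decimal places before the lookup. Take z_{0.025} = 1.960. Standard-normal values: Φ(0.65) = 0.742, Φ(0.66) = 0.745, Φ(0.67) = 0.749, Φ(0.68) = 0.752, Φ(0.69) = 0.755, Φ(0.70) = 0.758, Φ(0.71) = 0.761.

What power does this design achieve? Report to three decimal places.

z_β = δ·√(n/(σ₁²+σ₂²)) − z_{α/2}
    = 3 · √(190/242) − 1.960
    = 3 · 0.88607 − 1.960
    = 2.6582 − 1.960 = 0.6982 → 0.70
Power = Φ(0.70) = 0.758.

Power ≈ 0.758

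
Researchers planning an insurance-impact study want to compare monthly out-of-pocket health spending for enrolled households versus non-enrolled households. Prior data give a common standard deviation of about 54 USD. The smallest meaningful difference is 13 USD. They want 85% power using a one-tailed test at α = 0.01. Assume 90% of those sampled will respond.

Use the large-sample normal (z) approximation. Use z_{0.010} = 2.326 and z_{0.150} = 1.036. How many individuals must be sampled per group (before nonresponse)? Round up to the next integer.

n = 434 per group

n = (z_α + z_β)² · (σ₁² + σ₂²) / δ²
  = (2.326 + 1.036)² · (2·54² = 5832) / 13²
  = 11.3030 · 5832 / 169
  = 390.06
Adjust for 90% response: 390.06 / 0.90 = 433.39.
Round up → n = 434 per group.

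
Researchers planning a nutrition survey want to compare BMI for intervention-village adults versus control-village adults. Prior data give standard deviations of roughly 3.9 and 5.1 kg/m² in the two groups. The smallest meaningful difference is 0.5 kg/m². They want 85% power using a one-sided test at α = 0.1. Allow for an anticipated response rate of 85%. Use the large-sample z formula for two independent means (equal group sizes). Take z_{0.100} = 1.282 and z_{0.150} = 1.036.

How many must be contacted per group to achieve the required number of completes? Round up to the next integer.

n = (z_α + z_β)² · (σ₁² + σ₂²) / δ²
  = (1.282 + 1.036)² · (3.9² + 5.1² = 41.22) / 0.5²
  = 5.3731 · 41.22 / 0.25
  = 885.92
Adjust for 85% response: 885.92 / 0.85 = 1042.26.
Round up → n = 1043 per group.

n = 1043 per group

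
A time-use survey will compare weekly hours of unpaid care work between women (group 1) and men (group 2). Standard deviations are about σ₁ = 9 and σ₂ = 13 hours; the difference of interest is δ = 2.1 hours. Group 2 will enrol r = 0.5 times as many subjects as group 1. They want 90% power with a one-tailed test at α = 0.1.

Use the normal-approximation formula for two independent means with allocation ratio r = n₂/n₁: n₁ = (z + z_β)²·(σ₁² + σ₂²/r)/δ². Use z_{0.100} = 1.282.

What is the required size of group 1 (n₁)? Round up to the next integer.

n₁ = (z_α + z_β)² · (σ₁² + σ₂²/r) / δ²
   = (1.282 + 1.282)² · (9² + 13²/0.5) / 2.1²
   = 6.5741 · (81 + 338) / 4.41
   = 6.5741 · 419 / 4.41
   = 624.61
Round up → n₁ = 625; n₂ = r·n₁ = 0.5 × 625 = 313.

n₁ = 625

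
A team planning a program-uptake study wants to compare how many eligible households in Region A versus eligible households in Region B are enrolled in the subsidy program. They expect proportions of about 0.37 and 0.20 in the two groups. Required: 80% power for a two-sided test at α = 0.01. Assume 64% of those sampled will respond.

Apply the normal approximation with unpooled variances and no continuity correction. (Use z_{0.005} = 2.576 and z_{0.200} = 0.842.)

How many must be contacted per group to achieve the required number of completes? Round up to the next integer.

n = 249 per group

n = (z_{α/2} + z_β)² · [p₁(1−p₁) + p₂(1−p₂)] / (p₁ − p₂)²
  = (2.576 + 0.842)² · (0.37·0.63 + 0.20·0.80) / (0.17)²
  = (3.418)² · (0.2331 + 0.1600) / 0.0289
  = 11.6827 · 0.3931 / 0.0289
  = 158.91
Adjust for 64% response: 158.91 / 0.64 = 248.30.
Round up → n = 249 per group.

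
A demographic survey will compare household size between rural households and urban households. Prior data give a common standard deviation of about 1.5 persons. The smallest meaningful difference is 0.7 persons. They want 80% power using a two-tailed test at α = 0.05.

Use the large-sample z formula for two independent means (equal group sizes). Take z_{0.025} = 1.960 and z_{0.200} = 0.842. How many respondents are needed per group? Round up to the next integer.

n = 73 per group

n = (z_{α/2} + z_β)² · (σ₁² + σ₂²) / δ²
  = (1.960 + 0.842)² · (2·1.5² = 4.5) / 0.7²
  = 7.8512 · 4.5 / 0.49
  = 72.10
Round up → n = 73 per group.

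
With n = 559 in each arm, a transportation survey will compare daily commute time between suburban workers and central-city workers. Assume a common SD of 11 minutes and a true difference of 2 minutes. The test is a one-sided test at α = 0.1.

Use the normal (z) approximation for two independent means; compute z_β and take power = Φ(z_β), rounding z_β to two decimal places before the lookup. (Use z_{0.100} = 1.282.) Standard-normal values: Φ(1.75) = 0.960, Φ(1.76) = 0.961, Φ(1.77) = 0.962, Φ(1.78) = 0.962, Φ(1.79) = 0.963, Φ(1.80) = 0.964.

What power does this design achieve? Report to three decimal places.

z_β = δ·√(n/(σ₁²+σ₂²)) − z_α
    = 2 · √(559/242) − 1.282
    = 2 · 1.51984 − 1.282
    = 3.0397 − 1.282 = 1.7577 → 1.76
Power = Φ(1.76) = 0.961.

Power ≈ 0.961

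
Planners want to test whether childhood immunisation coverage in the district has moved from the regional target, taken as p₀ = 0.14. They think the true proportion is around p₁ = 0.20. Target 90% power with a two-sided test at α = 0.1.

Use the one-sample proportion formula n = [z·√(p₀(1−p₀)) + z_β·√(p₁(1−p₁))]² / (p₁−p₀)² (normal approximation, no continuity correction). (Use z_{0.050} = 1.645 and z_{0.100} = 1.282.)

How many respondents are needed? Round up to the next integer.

n = 327

n = [z_{α/2}·√(p₀q₀) + z_β·√(p₁q₁)]² / (p₁ − p₀)²
  = [1.645·√(0.14·0.86) + 1.282·√(0.20·0.80)]² / (0.06)²
  = [1.645·0.3470 + 1.282·0.4000]² / 0.0036
  = [1.0836]² / 0.0036
  = 326.16
Round up → n = 327.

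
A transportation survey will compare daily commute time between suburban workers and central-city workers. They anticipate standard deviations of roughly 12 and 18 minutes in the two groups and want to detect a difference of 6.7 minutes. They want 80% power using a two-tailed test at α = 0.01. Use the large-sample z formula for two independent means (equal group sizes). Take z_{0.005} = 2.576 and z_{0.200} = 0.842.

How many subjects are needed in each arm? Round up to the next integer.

n = (z_{α/2} + z_β)² · (σ₁² + σ₂²) / δ²
  = (2.576 + 0.842)² · (12² + 18² = 468) / 6.7²
  = 11.6827 · 468 / 44.89
  = 121.80
Round up → n = 122 per group.

n = 122 per group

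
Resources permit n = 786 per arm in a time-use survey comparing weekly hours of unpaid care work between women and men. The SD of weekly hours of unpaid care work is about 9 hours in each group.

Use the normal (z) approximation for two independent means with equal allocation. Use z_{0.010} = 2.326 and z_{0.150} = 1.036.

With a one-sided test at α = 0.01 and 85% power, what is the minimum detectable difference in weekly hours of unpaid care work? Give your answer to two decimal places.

Minimum detectable difference ≈ 1.53 hours

δ = (z_α + z_β) · √((σ₁²+σ₂²)/n)
  = (2.326 + 1.036) · √(162/786)
  = 3.362 · √0.20611
  = 3.362 · 0.4540
  = 1.5263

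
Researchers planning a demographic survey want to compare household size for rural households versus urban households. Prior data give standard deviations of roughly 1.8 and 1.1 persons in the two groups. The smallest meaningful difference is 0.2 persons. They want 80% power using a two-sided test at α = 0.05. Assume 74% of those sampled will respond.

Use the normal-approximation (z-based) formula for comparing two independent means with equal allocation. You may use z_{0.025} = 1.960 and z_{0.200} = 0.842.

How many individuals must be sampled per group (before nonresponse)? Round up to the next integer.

n = 1181 per group

n = (z_{α/2} + z_β)² · (σ₁² + σ₂²) / δ²
  = (1.960 + 0.842)² · (1.8² + 1.1² = 4.45) / 0.2²
  = 7.8512 · 4.45 / 0.04
  = 873.45
Adjust for 74% response: 873.45 / 0.74 = 1180.33.
Round up → n = 1181 per group.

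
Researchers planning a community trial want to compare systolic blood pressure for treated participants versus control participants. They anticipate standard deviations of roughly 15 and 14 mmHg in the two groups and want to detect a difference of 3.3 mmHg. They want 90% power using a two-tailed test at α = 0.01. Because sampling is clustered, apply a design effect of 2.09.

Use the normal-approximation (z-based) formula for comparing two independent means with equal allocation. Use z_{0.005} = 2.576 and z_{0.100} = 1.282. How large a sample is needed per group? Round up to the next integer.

n = (z_{α/2} + z_β)² · (σ₁² + σ₂²) / δ²
  = (2.576 + 1.282)² · (15² + 14² = 421) / 3.3²
  = 14.8842 · 421 / 10.89
  = 575.41
Design effect: 2.09 × 575.41 = 1202.61.
Round up → n = 1203 per group.

n = 1203 per group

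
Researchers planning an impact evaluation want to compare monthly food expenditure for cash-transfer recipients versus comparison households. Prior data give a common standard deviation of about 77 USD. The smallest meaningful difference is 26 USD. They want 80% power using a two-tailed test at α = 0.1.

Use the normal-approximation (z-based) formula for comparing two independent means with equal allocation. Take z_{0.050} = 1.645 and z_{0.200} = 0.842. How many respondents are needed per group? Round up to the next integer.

n = (z_{α/2} + z_β)² · (σ₁² + σ₂²) / δ²
  = (1.645 + 0.842)² · (2·77² = 11858) / 26²
  = 6.1852 · 11858 / 676
  = 108.50
Round up → n = 109 per group.

n = 109 per group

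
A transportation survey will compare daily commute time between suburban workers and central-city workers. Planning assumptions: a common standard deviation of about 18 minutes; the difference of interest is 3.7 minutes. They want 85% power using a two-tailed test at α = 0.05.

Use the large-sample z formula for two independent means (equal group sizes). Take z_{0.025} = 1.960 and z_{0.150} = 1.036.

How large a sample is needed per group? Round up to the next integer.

n = 425 per group

n = (z_{α/2} + z_β)² · (σ₁² + σ₂²) / δ²
  = (1.960 + 1.036)² · (2·18² = 648) / 3.7²
  = 8.9760 · 648 / 13.69
  = 424.87
Round up → n = 425 per group.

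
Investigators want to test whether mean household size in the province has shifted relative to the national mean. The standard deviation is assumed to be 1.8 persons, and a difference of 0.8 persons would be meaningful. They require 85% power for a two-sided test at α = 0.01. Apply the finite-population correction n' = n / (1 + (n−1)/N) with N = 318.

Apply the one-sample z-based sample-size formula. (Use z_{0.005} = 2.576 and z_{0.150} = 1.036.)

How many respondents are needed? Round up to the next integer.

n = 55

n = (z_{α/2} + z_β)² · σ² / δ²
  = (2.576 + 1.036)² · 1.8² / 0.8²
  = 13.0465 · 3.24 / 0.64
  = 66.05
Finite-population correction (N = 318): 66.05 / (1 + (66.05 − 1)/318) = 54.83.
Round up → n = 55.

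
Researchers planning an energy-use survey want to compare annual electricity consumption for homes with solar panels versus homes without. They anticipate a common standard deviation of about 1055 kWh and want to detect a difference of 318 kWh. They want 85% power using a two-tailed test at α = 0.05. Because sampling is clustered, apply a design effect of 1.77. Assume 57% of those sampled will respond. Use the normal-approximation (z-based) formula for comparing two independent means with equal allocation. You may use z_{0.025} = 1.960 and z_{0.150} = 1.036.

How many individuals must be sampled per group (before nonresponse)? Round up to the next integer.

n = 614 per group

n = (z_{α/2} + z_β)² · (σ₁² + σ₂²) / δ²
  = (1.960 + 1.036)² · (2·1055² = 2226050) / 318²
  = 8.9760 · 2226050 / 101124
  = 197.59
Design effect: 1.77 × 197.59 = 349.73.
Adjust for 57% response: 349.73 / 0.57 = 613.57.
Round up → n = 614 per group.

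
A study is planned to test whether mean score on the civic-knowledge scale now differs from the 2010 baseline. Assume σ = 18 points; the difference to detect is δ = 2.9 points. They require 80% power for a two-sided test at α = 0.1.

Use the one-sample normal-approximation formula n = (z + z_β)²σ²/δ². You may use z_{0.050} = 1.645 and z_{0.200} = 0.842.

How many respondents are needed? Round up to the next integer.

n = (z_{α/2} + z_β)² · σ² / δ²
  = (1.645 + 0.842)² · 18² / 2.9²
  = 6.1852 · 324 / 8.41
  = 238.29
Round up → n = 239.

n = 239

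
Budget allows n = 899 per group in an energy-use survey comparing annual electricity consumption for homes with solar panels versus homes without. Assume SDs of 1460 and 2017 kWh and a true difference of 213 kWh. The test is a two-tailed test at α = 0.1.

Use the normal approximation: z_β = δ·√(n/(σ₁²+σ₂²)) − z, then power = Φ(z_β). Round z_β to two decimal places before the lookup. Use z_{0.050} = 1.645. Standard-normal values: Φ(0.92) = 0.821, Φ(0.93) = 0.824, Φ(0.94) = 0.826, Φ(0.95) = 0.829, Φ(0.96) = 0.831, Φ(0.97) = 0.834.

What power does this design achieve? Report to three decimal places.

z_β = δ·√(n/(σ₁²+σ₂²)) − z_{α/2}
    = 213 · √(899/6199889) − 1.645
    = 213 · 0.01204 − 1.645
    = 2.5649 − 1.645 = 0.9199 → 0.92
Power = Φ(0.92) = 0.821.

Power ≈ 0.821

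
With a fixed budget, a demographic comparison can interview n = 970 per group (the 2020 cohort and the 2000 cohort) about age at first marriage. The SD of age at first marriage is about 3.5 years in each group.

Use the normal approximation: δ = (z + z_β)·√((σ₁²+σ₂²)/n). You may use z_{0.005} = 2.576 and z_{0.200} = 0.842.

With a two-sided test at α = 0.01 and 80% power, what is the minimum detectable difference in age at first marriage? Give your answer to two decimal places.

δ = (z_{α/2} + z_β) · √((σ₁²+σ₂²)/n)
  = (2.576 + 0.842) · √(24.5/970)
  = 3.418 · √0.02526
  = 3.418 · 0.1589
  = 0.5432

Minimum detectable difference ≈ 0.54 years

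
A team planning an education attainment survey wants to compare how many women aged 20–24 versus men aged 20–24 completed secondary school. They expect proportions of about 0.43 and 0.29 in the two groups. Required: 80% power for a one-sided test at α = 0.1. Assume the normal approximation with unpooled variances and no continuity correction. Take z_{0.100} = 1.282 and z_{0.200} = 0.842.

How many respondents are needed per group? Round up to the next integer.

n = (z_α + z_β)² · [p₁(1−p₁) + p₂(1−p₂)] / (p₁ − p₂)²
  = (1.282 + 0.842)² · (0.43·0.57 + 0.29·0.71) / (0.14)²
  = (2.124)² · (0.2451 + 0.2059) / 0.0196
  = 4.5114 · 0.4510 / 0.0196
  = 103.81
Round up → n = 104 per group.

n = 104 per group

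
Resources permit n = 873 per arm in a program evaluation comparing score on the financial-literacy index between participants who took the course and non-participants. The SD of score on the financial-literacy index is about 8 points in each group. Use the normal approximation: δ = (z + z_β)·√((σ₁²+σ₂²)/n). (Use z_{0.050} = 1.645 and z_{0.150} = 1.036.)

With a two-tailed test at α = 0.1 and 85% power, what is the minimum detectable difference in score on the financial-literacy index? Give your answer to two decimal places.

Minimum detectable difference ≈ 1.03 points

δ = (z_{α/2} + z_β) · √((σ₁²+σ₂²)/n)
  = (1.645 + 1.036) · √(128/873)
  = 2.681 · √0.14662
  = 2.681 · 0.3829
  = 1.0266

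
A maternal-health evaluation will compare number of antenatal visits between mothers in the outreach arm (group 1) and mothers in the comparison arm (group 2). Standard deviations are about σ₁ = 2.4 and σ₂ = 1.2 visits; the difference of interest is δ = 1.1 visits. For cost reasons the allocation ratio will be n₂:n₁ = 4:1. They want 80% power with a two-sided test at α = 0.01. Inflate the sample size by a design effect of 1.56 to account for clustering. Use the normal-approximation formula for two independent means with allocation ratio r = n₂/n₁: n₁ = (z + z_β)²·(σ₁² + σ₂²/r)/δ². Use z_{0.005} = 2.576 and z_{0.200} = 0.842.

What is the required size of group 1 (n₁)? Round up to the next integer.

n₁ = (z_{α/2} + z_β)² · (σ₁² + σ₂²/r) / δ²
   = (2.576 + 0.842)² · (2.4² + 1.2²/4) / 1.1²
   = 11.6827 · (5.76 + 0.36) / 1.21
   = 11.6827 · 6.12 / 1.21
   = 59.09
Design effect: 1.56 × 59.09 = 92.18.
Round up → n₁ = 93; n₂ = r·n₁ = 4 × 93 = 372.

n₁ = 93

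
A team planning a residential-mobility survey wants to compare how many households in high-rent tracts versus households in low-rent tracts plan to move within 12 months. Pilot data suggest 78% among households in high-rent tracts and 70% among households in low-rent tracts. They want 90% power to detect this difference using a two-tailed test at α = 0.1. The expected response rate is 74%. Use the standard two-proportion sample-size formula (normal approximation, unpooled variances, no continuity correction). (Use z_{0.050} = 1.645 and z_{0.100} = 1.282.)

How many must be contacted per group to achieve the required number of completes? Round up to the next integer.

n = (z_{α/2} + z_β)² · [p₁(1−p₁) + p₂(1−p₂)] / (p₁ − p₂)²
  = (1.645 + 1.282)² · (0.78·0.22 + 0.70·0.30) / (0.08)²
  = (2.927)² · (0.1716 + 0.2100) / 0.0064
  = 8.5673 · 0.3816 / 0.0064
  = 510.83
Adjust for 74% response: 510.83 / 0.74 = 690.31.
Round up → n = 691 per group.

n = 691 per group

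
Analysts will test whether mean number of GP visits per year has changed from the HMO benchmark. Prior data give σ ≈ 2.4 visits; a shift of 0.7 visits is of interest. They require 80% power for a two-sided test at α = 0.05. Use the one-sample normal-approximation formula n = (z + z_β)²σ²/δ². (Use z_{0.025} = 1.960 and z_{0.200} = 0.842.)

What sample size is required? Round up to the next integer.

n = 93

n = (z_{α/2} + z_β)² · σ² / δ²
  = (1.960 + 0.842)² · 2.4² / 0.7²
  = 7.8512 · 5.76 / 0.49
  = 92.29
Round up → n = 93.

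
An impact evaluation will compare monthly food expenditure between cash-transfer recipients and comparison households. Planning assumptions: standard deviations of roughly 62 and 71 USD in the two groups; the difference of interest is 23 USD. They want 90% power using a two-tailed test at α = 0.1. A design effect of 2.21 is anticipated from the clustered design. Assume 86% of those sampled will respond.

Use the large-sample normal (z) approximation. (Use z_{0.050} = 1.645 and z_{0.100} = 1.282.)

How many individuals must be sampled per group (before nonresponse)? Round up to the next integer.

n = 370 per group

n = (z_{α/2} + z_β)² · (σ₁² + σ₂²) / δ²
  = (1.645 + 1.282)² · (62² + 71² = 8885) / 23²
  = 8.5673 · 8885 / 529
  = 143.90
Design effect: 2.21 × 143.90 = 318.01.
Adjust for 86% response: 318.01 / 0.86 = 369.78.
Round up → n = 370 per group.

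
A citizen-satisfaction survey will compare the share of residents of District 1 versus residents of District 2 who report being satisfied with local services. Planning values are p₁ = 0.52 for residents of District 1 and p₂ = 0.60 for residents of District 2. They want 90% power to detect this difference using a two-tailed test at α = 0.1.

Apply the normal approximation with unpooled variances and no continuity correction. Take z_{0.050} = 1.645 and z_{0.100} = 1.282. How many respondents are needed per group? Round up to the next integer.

n = 656 per group

n = (z_{α/2} + z_β)² · [p₁(1−p₁) + p₂(1−p₂)] / (p₁ − p₂)²
  = (1.645 + 1.282)² · (0.52·0.48 + 0.60·0.40) / (-0.08)²
  = (2.927)² · (0.2496 + 0.2400) / 0.0064
  = 8.5673 · 0.4896 / 0.0064
  = 655.40
Round up → n = 656 per group.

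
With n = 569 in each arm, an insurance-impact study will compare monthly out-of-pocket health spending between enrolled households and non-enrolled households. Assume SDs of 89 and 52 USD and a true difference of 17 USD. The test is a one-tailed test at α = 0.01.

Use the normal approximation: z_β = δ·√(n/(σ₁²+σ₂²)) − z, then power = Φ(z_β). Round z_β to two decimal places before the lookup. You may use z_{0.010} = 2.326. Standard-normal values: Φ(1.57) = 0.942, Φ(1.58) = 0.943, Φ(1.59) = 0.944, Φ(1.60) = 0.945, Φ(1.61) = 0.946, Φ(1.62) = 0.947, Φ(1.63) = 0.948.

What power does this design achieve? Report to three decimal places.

z_β = δ·√(n/(σ₁²+σ₂²)) − z_α
    = 17 · √(569/10625) − 2.326
    = 17 · 0.23142 − 2.326
    = 3.9341 − 2.326 = 1.6081 → 1.61
Power = Φ(1.61) = 0.946.

Power ≈ 0.946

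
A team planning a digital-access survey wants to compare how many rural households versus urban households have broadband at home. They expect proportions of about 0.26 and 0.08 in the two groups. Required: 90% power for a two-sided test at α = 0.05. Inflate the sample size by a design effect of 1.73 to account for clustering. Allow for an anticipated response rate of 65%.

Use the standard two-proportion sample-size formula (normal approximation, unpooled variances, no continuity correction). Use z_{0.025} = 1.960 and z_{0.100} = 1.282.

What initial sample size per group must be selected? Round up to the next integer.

n = (z_{α/2} + z_β)² · [p₁(1−p₁) + p₂(1−p₂)] / (p₁ − p₂)²
  = (1.960 + 1.282)² · (0.26·0.74 + 0.08·0.92) / (0.18)²
  = (3.242)² · (0.1924 + 0.0736) / 0.0324
  = 10.5106 · 0.2660 / 0.0324
  = 86.29
Design effect: 1.73 × 86.29 = 149.28.
Adjust for 65% response: 149.28 / 0.65 = 229.67.
Round up → n = 230 per group.

n = 230 per group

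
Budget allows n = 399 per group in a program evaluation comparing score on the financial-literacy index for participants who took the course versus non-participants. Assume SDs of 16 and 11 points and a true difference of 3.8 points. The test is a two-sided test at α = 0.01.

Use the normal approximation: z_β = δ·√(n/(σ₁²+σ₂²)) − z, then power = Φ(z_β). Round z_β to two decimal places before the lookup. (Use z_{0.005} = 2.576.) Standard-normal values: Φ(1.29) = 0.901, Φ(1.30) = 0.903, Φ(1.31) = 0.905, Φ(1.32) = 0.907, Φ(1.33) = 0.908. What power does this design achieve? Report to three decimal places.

Power ≈ 0.908

z_β = δ·√(n/(σ₁²+σ₂²)) − z_{α/2}
    = 3.8 · √(399/377) − 2.576
    = 3.8 · 1.02876 − 2.576
    = 3.9093 − 2.576 = 1.3333 → 1.33
Power = Φ(1.33) = 0.908.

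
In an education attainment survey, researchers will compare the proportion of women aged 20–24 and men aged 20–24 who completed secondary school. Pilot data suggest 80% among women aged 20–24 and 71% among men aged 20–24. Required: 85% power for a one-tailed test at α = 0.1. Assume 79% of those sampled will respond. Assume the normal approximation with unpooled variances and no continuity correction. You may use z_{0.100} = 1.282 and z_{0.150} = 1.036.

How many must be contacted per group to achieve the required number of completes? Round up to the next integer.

n = (z_α + z_β)² · [p₁(1−p₁) + p₂(1−p₂)] / (p₁ − p₂)²
  = (1.282 + 1.036)² · (0.80·0.20 + 0.71·0.29) / (0.09)²
  = (2.318)² · (0.1600 + 0.2059) / 0.0081
  = 5.3731 · 0.3659 / 0.0081
  = 242.72
Adjust for 79% response: 242.72 / 0.79 = 307.24.
Round up → n = 308 per group.

n = 308 per group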